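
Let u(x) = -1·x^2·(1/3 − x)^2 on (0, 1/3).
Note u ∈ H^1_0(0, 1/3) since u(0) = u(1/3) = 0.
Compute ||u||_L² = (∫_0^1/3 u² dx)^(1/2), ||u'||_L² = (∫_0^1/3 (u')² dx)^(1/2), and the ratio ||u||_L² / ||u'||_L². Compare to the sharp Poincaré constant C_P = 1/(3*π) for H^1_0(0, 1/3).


||u||_L² / ||u'||_L² = sqrt(3)/18 < C_P = 1/(3*π).

u(x) = -1·x^2·(1/3 − x)^2, so u'(x) = 2*x*(-18*x^2 + 9*x - 1)/9.
u(x) = -1·x^2·(1/3 − x)^2 vanishes at x = 0 and x = 1/3, so u ∈ H^1_0(0, 1/3). Differentiate via the product rule and integrate the resulting polynomials term by term.
  ∫_0^1/3 u² dx = ∫_0^1/3 (x^8 - 4*x^7/3 + 2*x^6/3 - 4*x^5/27 + x^4/81) dx. Term by term:
    ∫_0^1/3 x^8 dx = 1/177147;  ∫_0^1/3 -4*x^7/3 dx = -1/39366;  ∫_0^1/3 2*x^6/3 dx = 2/45927;
    ∫_0^1/3 -4*x^5/27 dx = -2/59049;  ∫_0^1/3 x^4/81 dx = 1/98415.
  Sum: 1/177147 − 1/39366 + 2/45927 − 2/59049 + 1/98415 = 1/12400290.
  ∫_0^1/3 (u')² dx = ∫_0^1/3 (16*x^6 - 16*x^5 + 52*x^4/9 - 8*x^3/9 + 4*x^2/81) dx. Term by term:
    ∫_0^1/3 16*x^6 dx = 16/15309;  ∫_0^1/3 -16*x^5 dx = -8/2187;  ∫_0^1/3 52*x^4/9 dx = 52/10935;
    ∫_0^1/3 -8*x^3/9 dx = -2/729;  ∫_0^1/3 4*x^2/81 dx = 4/6561.
  Sum: 16/15309 − 8/2187 + 52/10935 − 2/729 + 4/6561 = 2/229635.
∫_0^1/3 u² dx = 1/12400290, so ||u||_L² = sqrt(210)/51030.
∫_0^1/3 (u')² dx = 2/229635, so ||u'||_L² = sqrt(70)/2835.
Ratio ||u||_L² / ||u'||_L² = sqrt(3)/18.
Sharp Poincaré constant on H^1_0(0, 1/3) is C_P = L/π = 1/(3*π), achieved by sin(3*π·x).
A polynomial bump cannot attain the sharp Poincaré constant (only the first sine eigenfunction does), so the ratio is strictly less than C_P, consistent with ||u||_L² ≤ C_P ||u'||_L².


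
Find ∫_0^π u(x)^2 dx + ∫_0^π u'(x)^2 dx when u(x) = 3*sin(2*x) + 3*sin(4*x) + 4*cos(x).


||u||_{H^1(0,π)}^2 = 448/5 + 115*π

u'(x) = -4*sin(x) + 6*cos(2*x) + 12*cos(4*x).
Expand u² and (u')² and integrate term by term on (0, π), using: for integers n ≥ 1, ∫_0^π sin²(nx) dx = ∫_0^π cos²(nx) dx = π/2; for n ≠ n', ∫_0^π sin(nx)sin(n'x) dx = ∫_0^π cos(nx)cos(n'x) dx = 0; and by product-to-sum, ∫_0^π sin(nx)cos(n'x) dx = ½∫_0^π [sin((n+n')x) + sin((n−n')x)] dx, which is 0 when n+n' is even and 2n/(n²−n'²) when n+n' is odd (it need not vanish on (0, π)).
  u² squared terms: (3)²·∫sin(2x)² dx = 9·π/2 = 9*π/2;  (3)²·∫sin(4x)² dx = 9·π/2 = 9*π/2;  (4)²·∫cos(x)² dx = 16·π/2 = 8*π.
  u² cross terms: 2·(3)·(3)·∫sin(2x)·sin(4x) dx = 18·(0) = 0;  2·(3)·(4)·∫sin(2x)·cos(x) dx = 24·(4/3) = 32;  2·(3)·(4)·∫sin(4x)·cos(x) dx = 24·(8/15) = 64/5.
  So ∫_0^π u² dx = 9*π/2 + 9*π/2 + 8*π + 0 + 32 + 64/5 = 224/5 + 17*π.
  (u')² squared terms: (-4)²·∫sin(x)² dx = 16·π/2 = 8*π;  (6)²·∫cos(2x)² dx = 36·π/2 = 18*π;  (12)²·∫cos(4x)² dx = 144·π/2 = 72*π.
  (u')² cross terms: 2·(-4)·(6)·∫sin(x)·cos(2x) dx = -48·(-2/3) = 32;  2·(-4)·(12)·∫sin(x)·cos(4x) dx = -96·(-2/15) = 64/5;  2·(6)·(12)·∫cos(2x)·cos(4x) dx = 144·(0) = 0.
  So ∫_0^π (u')² dx = 8*π + 18*π + 72*π + 32 + 64/5 + 0 = 224/5 + 98*π.
||u||_{H^1}^2 = (224/5 + 17*π) + (224/5 + 98*π) = 448/5 + 115*π.


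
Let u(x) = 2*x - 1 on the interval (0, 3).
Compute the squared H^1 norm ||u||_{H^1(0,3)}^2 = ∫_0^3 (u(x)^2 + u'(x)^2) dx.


||u||_{H^1}^2 = 33

The H^1 norm (squared) on an interval (0, L) is
  ||u||_{H^1}^2 = ∫_0^L u(x)^2 dx + ∫_0^L u'(x)^2 dx.
Compute u'(x) = 2.
Then u(x)^2 = 4*x**2 - 4*x + 1 and u'(x)^2 = 4.
Integrate each monomial from 0 to 3 using ∫_0^3 c·x^n dx = c·3^(n+1)/(n+1):
  ∫_0^3 u(x)^2 dx = ∫_0^3 (4*x^2 - 4*x + 1) dx. Term by term:
    ∫_0^3 4*x^2 dx = 36;  ∫_0^3 -4*x dx = -18;  ∫_0^3 1 dx = 3.
  Sum: 36 − 18 + 3 = 21.
  ∫_0^3 u'(x)^2 dx = ∫_0^3 (4) dx. Term by term:
    ∫_0^3 4 dx = 12.
Adding: ||u||_{H^1}^2 = 21 + 12 = 33.


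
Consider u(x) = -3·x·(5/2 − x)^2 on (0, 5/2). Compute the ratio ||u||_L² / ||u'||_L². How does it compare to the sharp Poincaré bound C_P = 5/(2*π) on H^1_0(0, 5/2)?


||u||_L² / ||u'||_L² = 5*sqrt(14)/28 < C_P = 5/(2*π).

u(x) = -3·x·(5/2 − x)^2, so u'(x) = -9*x^2 + 30*x - 75/4.
u(x) = -3·x·(5/2 − x)^2 vanishes at x = 0 and x = 5/2, so u ∈ H^1_0(0, 5/2). Differentiate via the product rule and integrate the resulting polynomials term by term.
  ∫_0^5/2 u² dx = ∫_0^5/2 (9*x^6 - 90*x^5 + 675*x^4/2 - 1125*x^3/2 + 5625*x^2/16) dx. Term by term:
    ∫_0^5/2 9*x^6 dx = 703125/896;  ∫_0^5/2 -90*x^5 dx = -234375/64;  ∫_0^5/2 675*x^4/2 dx = 421875/64;
    ∫_0^5/2 -1125*x^3/2 dx = -703125/128;  ∫_0^5/2 5625*x^2/16 dx = 234375/128.
  Sum: 703125/896 − 234375/64 + 421875/64 − 703125/128 + 234375/128 = 46875/896.
  ∫_0^5/2 (u')² dx = ∫_0^5/2 (81*x^4 - 540*x^3 + 2475*x^2/2 - 1125*x + 5625/16) dx. Term by term:
    ∫_0^5/2 81*x^4 dx = 50625/32;  ∫_0^5/2 -540*x^3 dx = -84375/16;  ∫_0^5/2 2475*x^2/2 dx = 103125/16;
    ∫_0^5/2 -1125*x dx = -28125/8;  ∫_0^5/2 5625/16 dx = 28125/32.
  Sum: 50625/32 − 84375/16 + 103125/16 − 28125/8 + 28125/32 = 1875/16.
∫_0^5/2 u² dx = 46875/896, so ||u||_L² = 125*sqrt(42)/112.
∫_0^5/2 (u')² dx = 1875/16, so ||u'||_L² = 25*sqrt(3)/4.
Ratio ||u||_L² / ||u'||_L² = 5*sqrt(14)/28.
Sharp Poincaré constant on H^1_0(0, 5/2) is C_P = L/π = 5/(2*π), achieved by sin(2*π/5·x).
A polynomial bump cannot attain the sharp Poincaré constant (only the first sine eigenfunction does), so the ratio is strictly less than C_P, consistent with ||u||_L² ≤ C_P ||u'||_L².


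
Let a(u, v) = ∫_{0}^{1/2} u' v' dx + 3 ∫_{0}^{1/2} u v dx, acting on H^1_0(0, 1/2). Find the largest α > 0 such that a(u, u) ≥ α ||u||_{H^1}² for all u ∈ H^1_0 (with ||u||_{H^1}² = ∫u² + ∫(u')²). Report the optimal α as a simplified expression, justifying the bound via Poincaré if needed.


α = 1

Coercivity of a(·,·) on H^1_0(0, 1/2) means a(u, u) ≥ α ||u||_{H^1}² for every u ∈ H^1_0.
The interval has length L = 1/2, and Poincaré/coercivity depend only on L. Here a(u, u) = ∫(u')² + (3)·∫u².
Here c = 3 ≥ 1, so a(u,u) = ∫(u')² + c∫u² ≥ ∫(u')² + ∫u² = ||u||_{H^1}², i.e. α = 1 works. No larger α is possible: a(u,u) ≥ α||u||_{H^1}² means (1−α)∫(u')² ≥ (α−c)∫u², and for the modes u_n = sin(nπ(x−x₀)/L) (x₀ the left endpoint) one has ∫u_n²/∫(u_n')² = (L/(nπ))² → 0, so a(u_n,u_n)/||u_n||_{H^1}² → 1. Hence the optimal constant is α = 1.
Therefore α = 1.


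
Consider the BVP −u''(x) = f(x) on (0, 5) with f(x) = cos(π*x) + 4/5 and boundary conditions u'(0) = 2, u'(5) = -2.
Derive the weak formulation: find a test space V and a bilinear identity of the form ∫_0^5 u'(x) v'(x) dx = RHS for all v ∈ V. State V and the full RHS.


V = H^1(0, 5) (v unrestricted at boundary; u is determined up to an additive constant); weak form: ∫_0^5 u'v' dx = ∫_0^5 (cos(π*x) + 4/5) v dx − 2·v(5) − 2·v(0) for all v ∈ V.

Multiply both sides by a test function v and integrate from 0 to 5:
  ∫_0^5 −u''(x) v(x) dx = ∫_0^5 f(x) v(x) dx.
Integrate the LHS by parts once:
  ∫_0^5 −u'' v dx = −[u'(x) v(x)]_0^5 + ∫_0^5 u'(x) v'(x) dx.
Thus ∫_0^5 u'(x) v'(x) dx = ∫_0^5 f(x) v(x) dx + [u'(x) v(x)]_0^5.
Choose V so that boundary terms are either known or forced to vanish.
u has inhomogeneous Neumann u'(0) = 2, u'(5) = -2. [u' v]_0^5 = (-2)·v(5) − (2)·v(0) = − 2·v(5) − 2·v(0). Take V = H^1(0, 5); boundary term becomes part of RHS.
Weak formulation: find u (satisfying any essential BC) such that ∫_0^5 u'(x) v'(x) dx = ∫_0^5 f v dx − 2·v(5) − 2·v(0) for all v ∈ V (Neumann data are natural BCs: they enter the RHS as boundary terms).
Substituting f(x) = cos(π*x) + 4/5, the right-hand side is ∫_0^5 (cos(π*x) + 4/5) v dx − 2·v(5) − 2·v(0).
Compatibility check (pure Neumann): taking v ≡ 1 ∈ V gives 0 = ∫_0^5 f dx + (-2) − (2), i.e. ∫_0^5 f dx must equal u'(0) − u'(5) = 4. Indeed ∫_0^5 (cos(π*x) + 4/5) dx = 4, so the data are compatible. The solution is then unique only up to an additive constant (fix it e.g. by requiring ∫_0^5 u dx = 0).


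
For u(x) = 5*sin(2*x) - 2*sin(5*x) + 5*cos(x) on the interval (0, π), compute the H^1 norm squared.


||u||_{H^1(0,π)}^2 = 400/3 + 279*π/2

u'(x) = -5*sin(x) + 10*cos(2*x) - 10*cos(5*x).
Expand u² and (u')² and integrate term by term on (0, π), using: for integers n ≥ 1, ∫_0^π sin²(nx) dx = ∫_0^π cos²(nx) dx = π/2; for n ≠ n', ∫_0^π sin(nx)sin(n'x) dx = ∫_0^π cos(nx)cos(n'x) dx = 0; and by product-to-sum, ∫_0^π sin(nx)cos(n'x) dx = ½∫_0^π [sin((n+n')x) + sin((n−n')x)] dx, which is 0 when n+n' is even and 2n/(n²−n'²) when n+n' is odd (it need not vanish on (0, π)).
  u² squared terms: (-2)²·∫sin(5x)² dx = 4·π/2 = 2*π;  (5)²·∫cos(x)² dx = 25·π/2 = 25*π/2;  (5)²·∫sin(2x)² dx = 25·π/2 = 25*π/2.
  u² cross terms: 2·(-2)·(5)·∫sin(5x)·cos(x) dx = -20·(0) = 0;  2·(-2)·(5)·∫sin(5x)·sin(2x) dx = -20·(0) = 0;  2·(5)·(5)·∫cos(x)·sin(2x) dx = 50·(4/3) = 200/3.
  So ∫_0^π u² dx = 2*π + 25*π/2 + 25*π/2 + 0 + 0 + 200/3 = 200/3 + 27*π.
  (u')² squared terms: (-10)²·∫cos(5x)² dx = 100·π/2 = 50*π;  (-5)²·∫sin(x)² dx = 25·π/2 = 25*π/2;  (10)²·∫cos(2x)² dx = 100·π/2 = 50*π.
  (u')² cross terms: 2·(-10)·(-5)·∫cos(5x)·sin(x) dx = 100·(0) = 0;  2·(-10)·(10)·∫cos(5x)·cos(2x) dx = -200·(0) = 0;  2·(-5)·(10)·∫sin(x)·cos(2x) dx = -100·(-2/3) = 200/3.
  So ∫_0^π (u')² dx = 50*π + 25*π/2 + 50*π + 0 + 0 + 200/3 = 200/3 + 225*π/2.
||u||_{H^1}^2 = (200/3 + 27*π) + (200/3 + 225*π/2) = 400/3 + 279*π/2.


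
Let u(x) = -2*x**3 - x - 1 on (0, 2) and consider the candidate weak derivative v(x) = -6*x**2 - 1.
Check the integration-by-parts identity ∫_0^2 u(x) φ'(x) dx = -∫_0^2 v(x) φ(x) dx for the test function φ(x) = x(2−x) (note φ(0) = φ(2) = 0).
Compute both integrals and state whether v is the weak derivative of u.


LHS = 164/15, RHS = 164/15. Yes, v = u' weakly.

u(x) = -2*x**3 - x - 1, classical derivative u'(x) = -6*x**2 - 1.
φ(x) = x(2−x), so φ'(x) = 2 - 2*x.
Note φ(0) = φ(2) = 0, so the boundary term u·φ vanishes.
LHS = ∫_0^2 u(x) φ'(x) dx = ∫_0^2 (4*x^4 - 4*x^3 + 2*x^2 - 2) dx. Term by term:
  ∫_0^2 4*x^4 dx = 128/5;  ∫_0^2 -4*x^3 dx = -16;  ∫_0^2 2*x^2 dx = 16/3;
  ∫_0^2 -2 dx = -4.
Sum: 128/5 − 16 + 16/3 − 4 = 164/15.
So LHS = 164/15.
∫_0^2 v(x) φ(x) dx = ∫_0^2 (6*x^4 - 12*x^3 + x^2 - 2*x) dx. Term by term:
  ∫_0^2 6*x^4 dx = 192/5;  ∫_0^2 -12*x^3 dx = -48;  ∫_0^2 x^2 dx = 8/3;
  ∫_0^2 -2*x dx = -4.
Sum: 192/5 − 48 + 8/3 − 4 = -164/15.
So RHS = -∫_0^2 v(x) φ(x) dx = 164/15.
LHS = RHS, so the identity holds for this test φ.
Moreover u is smooth here and v(x) = u'(x) = -6*x**2 - 1 pointwise, so the identity holds for every test function. Hence v is the weak derivative of u.


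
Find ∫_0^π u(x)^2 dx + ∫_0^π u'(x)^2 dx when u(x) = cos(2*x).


||u||_{H^1(0,π)}^2 = 5*π/2

u'(x) = -2*sin(2*x).
Expand u² and (u')² and integrate term by term on (0, π), using: for integers n ≥ 1, ∫_0^π sin²(nx) dx = ∫_0^π cos²(nx) dx = π/2; for n ≠ n', ∫_0^π sin(nx)sin(n'x) dx = ∫_0^π cos(nx)cos(n'x) dx = 0; and by product-to-sum, ∫_0^π sin(nx)cos(n'x) dx = ½∫_0^π [sin((n+n')x) + sin((n−n')x)] dx, which is 0 when n+n' is even and 2n/(n²−n'²) when n+n' is odd (it need not vanish on (0, π)).
  u² squared terms: (1)²·∫cos(2x)² dx = 1·π/2 = π/2.
  So ∫_0^π u² dx = π/2.
  (u')² squared terms: (-2)²·∫sin(2x)² dx = 4·π/2 = 2*π.
  So ∫_0^π (u')² dx = 2*π.
||u||_{H^1}^2 = (π/2) + (2*π) = 5*π/2.


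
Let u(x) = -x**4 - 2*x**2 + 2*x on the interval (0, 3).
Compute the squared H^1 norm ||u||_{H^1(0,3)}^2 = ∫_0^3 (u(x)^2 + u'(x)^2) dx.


||u||_{H^1}^2 = 326661/35

The H^1 norm (squared) on an interval (0, L) is
  ||u||_{H^1}^2 = ∫_0^L u(x)^2 dx + ∫_0^L u'(x)^2 dx.
Compute u'(x) = -4*x**3 - 4*x + 2.
Then u(x)^2 = x**8 + 4*x**6 - 4*x**5 + 4*x**4 - 8*x**3 + 4*x**2 and u'(x)^2 = 16*x**6 + 32*x**4 - 16*x**3 + 16*x**2 - 16*x + 4.
Integrate each monomial from 0 to 3 using ∫_0^3 c·x^n dx = c·3^(n+1)/(n+1):
  ∫_0^3 u(x)^2 dx = ∫_0^3 (x^8 + 4*x^6 - 4*x^5 + 4*x^4 - 8*x^3 + 4*x^2) dx. Term by term:
    ∫_0^3 x^8 dx = 2187;  ∫_0^3 4*x^6 dx = 8748/7;  ∫_0^3 -4*x^5 dx = -486;
    ∫_0^3 4*x^4 dx = 972/5;  ∫_0^3 -8*x^3 dx = -162;  ∫_0^3 4*x^2 dx = 36.
  Sum: 2187 + 8748/7 − 486 + 972/5 − 162 + 36 = 105669/35.
  ∫_0^3 u'(x)^2 dx = ∫_0^3 (16*x^6 + 32*x^4 - 16*x^3 + 16*x^2 - 16*x + 4) dx. Term by term:
    ∫_0^3 16*x^6 dx = 34992/7;  ∫_0^3 32*x^4 dx = 7776/5;  ∫_0^3 -16*x^3 dx = -324;
    ∫_0^3 16*x^2 dx = 144;  ∫_0^3 -16*x dx = -72;  ∫_0^3 4 dx = 12.
  Sum: 34992/7 + 7776/5 − 324 + 144 − 72 + 12 = 220992/35.
Adding: ||u||_{H^1}^2 = 105669/35 + 220992/35 = 326661/35.


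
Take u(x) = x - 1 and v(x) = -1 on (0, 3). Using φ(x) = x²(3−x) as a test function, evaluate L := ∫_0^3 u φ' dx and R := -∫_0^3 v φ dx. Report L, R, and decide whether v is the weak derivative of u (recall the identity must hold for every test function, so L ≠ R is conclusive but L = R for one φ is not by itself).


LHS = -27/4, RHS = 27/4. No, v is not the weak derivative of u.

u(x) = x - 1, classical derivative u'(x) = 1.
φ(x) = x²(3−x), so φ'(x) = 3*x*(2 - x).
Note φ(0) = φ(3) = 0, so the boundary term u·φ vanishes.
LHS = ∫_0^3 u(x) φ'(x) dx = ∫_0^3 (-3*x^3 + 9*x^2 - 6*x) dx. Term by term:
  ∫_0^3 -3*x^3 dx = -243/4;  ∫_0^3 9*x^2 dx = 81;  ∫_0^3 -6*x dx = -27.
Sum: -243/4 + 81 − 27 = -27/4.
So LHS = -27/4.
∫_0^3 v(x) φ(x) dx = ∫_0^3 (x^3 - 3*x^2) dx. Term by term:
  ∫_0^3 x^3 dx = 81/4;  ∫_0^3 -3*x^2 dx = -27.
Sum: 81/4 − 27 = -27/4.
So RHS = -∫_0^3 v(x) φ(x) dx = 27/4.
LHS − RHS = -27/2 ≠ 0, so the identity fails.
(For a valid weak derivative the identity must hold for EVERY test function, in particular this one. The failure shows v is NOT the weak derivative of u.)
Correct weak derivative would be u'(x) = 1.


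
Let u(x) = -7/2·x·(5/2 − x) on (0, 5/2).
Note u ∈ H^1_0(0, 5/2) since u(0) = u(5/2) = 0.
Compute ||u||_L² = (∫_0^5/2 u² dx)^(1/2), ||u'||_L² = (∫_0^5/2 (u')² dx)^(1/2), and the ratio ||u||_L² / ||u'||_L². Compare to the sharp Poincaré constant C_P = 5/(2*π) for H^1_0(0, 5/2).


||u||_L² / ||u'||_L² = sqrt(10)/4 < C_P = 5/(2*π).

u(x) = -7/2·x·(5/2 − x), so u'(x) = 7*x - 35/4.
u(x) = -7/2·x·(5/2 − x) vanishes at x = 0 and x = 5/2, so u ∈ H^1_0(0, 5/2). Differentiate via the product rule and integrate the resulting polynomials term by term.
  ∫_0^5/2 u² dx = ∫_0^5/2 (49*x^4/4 - 245*x^3/4 + 1225*x^2/16) dx. Term by term:
    ∫_0^5/2 49*x^4/4 dx = 30625/128;  ∫_0^5/2 -245*x^3/4 dx = -153125/256;  ∫_0^5/2 1225*x^2/16 dx = 153125/384.
  Sum: 30625/128 − 153125/256 + 153125/384 = 30625/768.
  ∫_0^5/2 (u')² dx = ∫_0^5/2 (49*x^2 - 245*x/2 + 1225/16) dx. Term by term:
    ∫_0^5/2 49*x^2 dx = 6125/24;  ∫_0^5/2 -245*x/2 dx = -6125/16;  ∫_0^5/2 1225/16 dx = 6125/32.
  Sum: 6125/24 − 6125/16 + 6125/32 = 6125/96.
∫_0^5/2 u² dx = 30625/768, so ||u||_L² = 175*sqrt(3)/48.
∫_0^5/2 (u')² dx = 6125/96, so ||u'||_L² = 35*sqrt(30)/24.
Ratio ||u||_L² / ||u'||_L² = sqrt(10)/4.
Sharp Poincaré constant on H^1_0(0, 5/2) is C_P = L/π = 5/(2*π), achieved by sin(2*π/5·x).
A polynomial bump cannot attain the sharp Poincaré constant (only the first sine eigenfunction does), so the ratio is strictly less than C_P, consistent with ||u||_L² ≤ C_P ||u'||_L².


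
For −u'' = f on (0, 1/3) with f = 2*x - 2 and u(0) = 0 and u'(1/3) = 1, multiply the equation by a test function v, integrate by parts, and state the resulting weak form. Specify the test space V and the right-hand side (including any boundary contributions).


V = {v ∈ H^1(0, 1/3) : v(0) = 0} (test functions vanish at x = 0 where u is specified); weak form: ∫_0^1/3 u'v' dx = ∫_0^1/3 (2*x - 2) v dx + v(1/3) for all v ∈ V.

Multiply both sides by a test function v and integrate from 0 to 1/3:
  ∫_0^1/3 −u''(x) v(x) dx = ∫_0^1/3 f(x) v(x) dx.
Integrate the LHS by parts once:
  ∫_0^1/3 −u'' v dx = −[u'(x) v(x)]_0^1/3 + ∫_0^1/3 u'(x) v'(x) dx.
Thus ∫_0^1/3 u'(x) v'(x) dx = ∫_0^1/3 f(x) v(x) dx + [u'(x) v(x)]_0^1/3.
Choose V so that boundary terms are either known or forced to vanish.
Mixed BC: u(0) = 0 (Dirichlet) and u'(1/3) = 1 (Neumann). Define V = {v ∈ H^1(0, 1/3) : v(0) = 0}. Then [u' v]_0^1/3 = u'(1/3)·v(1/3) − u'(0)·0 = v(1/3).
Weak formulation: find u (satisfying any essential BC) such that ∫_0^1/3 u'(x) v'(x) dx = ∫_0^1/3 f v dx + v(1/3) for all v ∈ V (Dirichlet at 0 absorbed into V; Neumann datum at x = 1/3 contributes the boundary term).
Substituting f(x) = 2*x - 2, the right-hand side is ∫_0^1/3 (2*x - 2) v dx + v(1/3).


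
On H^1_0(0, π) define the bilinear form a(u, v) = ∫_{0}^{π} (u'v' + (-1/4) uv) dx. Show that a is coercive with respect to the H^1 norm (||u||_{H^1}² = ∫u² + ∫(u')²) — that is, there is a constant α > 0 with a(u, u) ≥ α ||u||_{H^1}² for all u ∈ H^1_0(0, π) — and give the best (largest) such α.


α = 3/8

Coercivity of a(·,·) on H^1_0(0, π) means a(u, u) ≥ α ||u||_{H^1}² for every u ∈ H^1_0.
The interval has length L = π, and Poincaré/coercivity depend only on L. Here a(u, u) = ∫(u')² + (-1/4)·∫u².
Here c = -1/4 < 0 with |c| < (π/L)² = 1, so coercivity still holds. The condition a(u,u) ≥ α||u||_{H^1}² reads (1−α)∫(u')² ≥ (α−c)∫u². Any admissible α is ≤ 1 (rapidly oscillating u have ∫u²/∫(u')² → 0), and α = 1 would force 0 ≥ (1−c)∫u², impossible since c < 1; so 1−α > 0. By the sharp Poincaré inequality on H^1_0 of an interval of length L, ∫(u')² ≥ (π/L)²∫u² with equality for the first sine mode sin(π(x−x₀)/L) (x₀ the left endpoint), so the inequality holds for all u iff (1−α)(π/L)² ≥ α − c, i.e. α ≤ ((π/L)² + c)/((π/L)² + 1) = (1 + c(L/π)²)/(1 + (L/π)²). (Direct route, valid since c ≤ 0: Poincaré gives c∫u² ≥ c(L/π)²∫(u')², so a(u,u) ≥ (1 + c(L/π)²)∫(u')², while ||u||_{H^1}² ≤ (1 + (L/π)²)∫(u')²; dividing yields the same α.) With (π/L)² = 1 and c = -1/4, the largest admissible constant is α = ((π/L)² + c)/((π/L)² + 1).
Simplifying, α = 3/8.


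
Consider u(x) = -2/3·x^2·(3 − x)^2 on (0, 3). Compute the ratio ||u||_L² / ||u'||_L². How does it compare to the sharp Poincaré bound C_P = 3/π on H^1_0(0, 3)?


||u||_L² / ||u'||_L² = sqrt(3)/2 < C_P = 3/π.

u(x) = -2/3·x^2·(3 − x)^2, so u'(x) = 4*x*(x*(3 - x) - (x - 3)^2)/3.
u(x) = -2/3·x^2·(3 − x)^2 vanishes at x = 0 and x = 3, so u ∈ H^1_0(0, 3). Differentiate via the product rule and integrate the resulting polynomials term by term.
  ∫_0^3 u² dx = ∫_0^3 (4*x^8/9 - 16*x^7/3 + 24*x^6 - 48*x^5 + 36*x^4) dx. Term by term:
    ∫_0^3 4*x^8/9 dx = 972;  ∫_0^3 -16*x^7/3 dx = -4374;  ∫_0^3 24*x^6 dx = 52488/7;
    ∫_0^3 -48*x^5 dx = -5832;  ∫_0^3 36*x^4 dx = 8748/5.
  Sum: 972 − 4374 + 52488/7 − 5832 + 8748/5 = 486/35.
  ∫_0^3 (u')² dx = ∫_0^3 (64*x^6/9 - 64*x^5 + 208*x^4 - 288*x^3 + 144*x^2) dx. Term by term:
    ∫_0^3 64*x^6/9 dx = 15552/7;  ∫_0^3 -64*x^5 dx = -7776;  ∫_0^3 208*x^4 dx = 50544/5;
    ∫_0^3 -288*x^3 dx = -5832;  ∫_0^3 144*x^2 dx = 1296.
  Sum: 15552/7 − 7776 + 50544/5 − 5832 + 1296 = 648/35.
∫_0^3 u² dx = 486/35, so ||u||_L² = 9*sqrt(210)/35.
∫_0^3 (u')² dx = 648/35, so ||u'||_L² = 18*sqrt(70)/35.
Ratio ||u||_L² / ||u'||_L² = sqrt(3)/2.
Sharp Poincaré constant on H^1_0(0, 3) is C_P = L/π = 3/π, achieved by sin(π/3·x).
A polynomial bump cannot attain the sharp Poincaré constant (only the first sine eigenfunction does), so the ratio is strictly less than C_P, consistent with ||u||_L² ≤ C_P ||u'||_L².


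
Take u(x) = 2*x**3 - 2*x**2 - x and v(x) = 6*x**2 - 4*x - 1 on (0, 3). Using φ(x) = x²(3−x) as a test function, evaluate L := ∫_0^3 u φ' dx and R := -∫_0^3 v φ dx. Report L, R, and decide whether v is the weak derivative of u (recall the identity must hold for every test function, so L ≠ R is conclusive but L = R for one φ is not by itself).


LHS = -1809/20, RHS = -1809/20. Yes, v = u' weakly.

u(x) = 2*x**3 - 2*x**2 - x, classical derivative u'(x) = 6*x**2 - 4*x - 1.
φ(x) = x²(3−x), so φ'(x) = 3*x*(2 - x).
Note φ(0) = φ(3) = 0, so the boundary term u·φ vanishes.
LHS = ∫_0^3 u(x) φ'(x) dx = ∫_0^3 (-6*x^5 + 18*x^4 - 9*x^3 - 6*x^2) dx. Term by term:
  ∫_0^3 -6*x^5 dx = -729;  ∫_0^3 18*x^4 dx = 4374/5;  ∫_0^3 -9*x^3 dx = -729/4;
  ∫_0^3 -6*x^2 dx = -54.
Sum: -729 + 4374/5 − 729/4 − 54 = -1809/20.
So LHS = -1809/20.
∫_0^3 v(x) φ(x) dx = ∫_0^3 (-6*x^5 + 22*x^4 - 11*x^3 - 3*x^2) dx. Term by term:
  ∫_0^3 -6*x^5 dx = -729;  ∫_0^3 22*x^4 dx = 5346/5;  ∫_0^3 -11*x^3 dx = -891/4;
  ∫_0^3 -3*x^2 dx = -27.
Sum: -729 + 5346/5 − 891/4 − 27 = 1809/20.
So RHS = -∫_0^3 v(x) φ(x) dx = -1809/20.
LHS = RHS, so the identity holds for this test φ.
Moreover u is smooth here and v(x) = u'(x) = 6*x**2 - 4*x - 1 pointwise, so the identity holds for every test function. Hence v is the weak derivative of u.


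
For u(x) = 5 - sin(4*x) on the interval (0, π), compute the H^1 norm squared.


||u||_{H^1(0,π)}^2 = 67*π/2

u'(x) = -4*cos(4*x).
Expand u² and (u')² and integrate term by term on (0, π), using: for integers n ≥ 1, ∫_0^π sin²(nx) dx = ∫_0^π cos²(nx) dx = π/2; for n ≠ n', ∫_0^π sin(nx)sin(n'x) dx = ∫_0^π cos(nx)cos(n'x) dx = 0; and by product-to-sum, ∫_0^π sin(nx)cos(n'x) dx = ½∫_0^π [sin((n+n')x) + sin((n−n')x)] dx, which is 0 when n+n' is even and 2n/(n²−n'²) when n+n' is odd (it need not vanish on (0, π)). For the constant mode: ∫_0^π 1 dx = π, ∫_0^π cos(nx) dx = 0, ∫_0^π sin(nx) dx = (1−(−1)^n)/n.
  u² squared terms: (5)²·∫1 dx = 25·π = 25*π;  (-1)²·∫sin(4x)² dx = 1·π/2 = π/2.
  u² cross terms: 2·(5)·(-1)·∫1·sin(4x) dx = -10·(0) = 0.
  So ∫_0^π u² dx = 25*π + π/2 + 0 = 51*π/2.
  (u')² squared terms: (-4)²·∫cos(4x)² dx = 16·π/2 = 8*π.
  So ∫_0^π (u')² dx = 8*π.
||u||_{H^1}^2 = (51*π/2) + (8*π) = 67*π/2.


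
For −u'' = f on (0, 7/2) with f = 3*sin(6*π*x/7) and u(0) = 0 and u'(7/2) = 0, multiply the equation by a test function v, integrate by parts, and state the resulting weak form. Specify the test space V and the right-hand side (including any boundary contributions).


V = {v ∈ H^1(0, 7/2) : v(0) = 0} (test functions vanish at x = 0 where u is specified); weak form: ∫_0^7/2 u'v' dx = ∫_0^7/2 (3*sin(6*π*x/7)) v dx for all v ∈ V.

Multiply both sides by a test function v and integrate from 0 to 7/2:
  ∫_0^7/2 −u''(x) v(x) dx = ∫_0^7/2 f(x) v(x) dx.
Integrate the LHS by parts once:
  ∫_0^7/2 −u'' v dx = −[u'(x) v(x)]_0^7/2 + ∫_0^7/2 u'(x) v'(x) dx.
Thus ∫_0^7/2 u'(x) v'(x) dx = ∫_0^7/2 f(x) v(x) dx + [u'(x) v(x)]_0^7/2.
Choose V so that boundary terms are either known or forced to vanish.
Mixed BC: u(0) = 0 (Dirichlet) and u'(7/2) = 0 (Neumann). Define V = {v ∈ H^1(0, 7/2) : v(0) = 0}. Then [u' v]_0^7/2 = u'(7/2)·v(7/2) − u'(0)·0 = 0.
Weak formulation: find u (satisfying any essential BC) such that ∫_0^7/2 u'(x) v'(x) dx = ∫_0^7/2 f v dx for all v ∈ V (Dirichlet at 0 absorbed into V; the Neumann datum at x = 7/2 is zero, so no boundary term remains).
Substituting f(x) = 3*sin(6*π*x/7), the right-hand side is ∫_0^7/2 (3*sin(6*π*x/7)) v dx.


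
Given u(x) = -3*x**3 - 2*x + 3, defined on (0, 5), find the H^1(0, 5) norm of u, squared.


||u||_{H^1}^2 = 6608305/42

The H^1 norm (squared) on an interval (0, L) is
  ||u||_{H^1}^2 = ∫_0^L u(x)^2 dx + ∫_0^L u'(x)^2 dx.
Compute u'(x) = -9*x**2 - 2.
Then u(x)^2 = 9*x**6 + 12*x**4 - 18*x**3 + 4*x**2 - 12*x + 9 and u'(x)^2 = 81*x**4 + 36*x**2 + 4.
Integrate each monomial from 0 to 5 using ∫_0^5 c·x^n dx = c·5^(n+1)/(n+1):
  ∫_0^5 u(x)^2 dx = ∫_0^5 (9*x^6 + 12*x^4 - 18*x^3 + 4*x^2 - 12*x + 9) dx. Term by term:
    ∫_0^5 9*x^6 dx = 703125/7;  ∫_0^5 12*x^4 dx = 7500;  ∫_0^5 -18*x^3 dx = -5625/2;
    ∫_0^5 4*x^2 dx = 500/3;  ∫_0^5 -12*x dx = -150;  ∫_0^5 9 dx = 45.
  Sum: 703125/7 + 7500 − 5625/2 + 500/3 − 150 + 45 = 4418215/42.
  ∫_0^5 u'(x)^2 dx = ∫_0^5 (81*x^4 + 36*x^2 + 4) dx. Term by term:
    ∫_0^5 81*x^4 dx = 50625;  ∫_0^5 36*x^2 dx = 1500;  ∫_0^5 4 dx = 20.
  Sum: 50625 + 1500 + 20 = 52145.
Adding: ||u||_{H^1}^2 = 4418215/42 + 52145 = 6608305/42.


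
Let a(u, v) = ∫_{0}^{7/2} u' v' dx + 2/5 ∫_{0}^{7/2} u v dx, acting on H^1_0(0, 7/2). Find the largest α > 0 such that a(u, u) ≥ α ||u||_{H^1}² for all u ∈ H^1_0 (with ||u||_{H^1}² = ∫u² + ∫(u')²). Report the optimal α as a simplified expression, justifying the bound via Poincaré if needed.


α = 2*(49 + 10*π^2)/(5*(4*π^2 + 49))

Coercivity of a(·,·) on H^1_0(0, 7/2) means a(u, u) ≥ α ||u||_{H^1}² for every u ∈ H^1_0.
The interval has length L = 7/2, and Poincaré/coercivity depend only on L. Here a(u, u) = ∫(u')² + (2/5)·∫u².
Here 0 < c = 2/5 < 1. The condition a(u,u) ≥ α||u||_{H^1}² reads (1−α)∫(u')² ≥ (α−c)∫u². Any admissible α is ≤ 1 (rapidly oscillating u have ∫u²/∫(u')² → 0), and α = 1 would force 0 ≥ (1−c)∫u², impossible since c < 1; so 1−α > 0. By the sharp Poincaré inequality on H^1_0 of an interval of length L, ∫(u')² ≥ (π/L)²∫u² with equality for the first sine mode sin(π(x−x₀)/L) (x₀ the left endpoint), so the inequality holds for all u iff (1−α)(π/L)² ≥ α − c, i.e. α ≤ ((π/L)² + c)/((π/L)² + 1) = (1 + c(L/π)²)/(1 + (L/π)²). With (π/L)² = 4*π^2/49 and c = 2/5, the largest admissible constant is α = ((π/L)² + c)/((π/L)² + 1).
Simplifying, α = 2*(49 + 10*π^2)/(5*(4*π^2 + 49)).


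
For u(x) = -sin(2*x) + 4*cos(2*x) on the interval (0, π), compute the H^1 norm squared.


||u||_{H^1(0,π)}^2 = 85*π/2

u'(x) = -8*sin(2*x) - 2*cos(2*x).
Expand u² and (u')² and integrate term by term on (0, π), using: for integers n ≥ 1, ∫_0^π sin²(nx) dx = ∫_0^π cos²(nx) dx = π/2; for n ≠ n', ∫_0^π sin(nx)sin(n'x) dx = ∫_0^π cos(nx)cos(n'x) dx = 0; and by product-to-sum, ∫_0^π sin(nx)cos(n'x) dx = ½∫_0^π [sin((n+n')x) + sin((n−n')x)] dx, which is 0 when n+n' is even and 2n/(n²−n'²) when n+n' is odd (it need not vanish on (0, π)).
  u² squared terms: (-1)²·∫sin(2x)² dx = 1·π/2 = π/2;  (4)²·∫cos(2x)² dx = 16·π/2 = 8*π.
  u² cross terms: 2·(-1)·(4)·∫sin(2x)·cos(2x) dx = -8·(0) = 0.
  So ∫_0^π u² dx = π/2 + 8*π + 0 = 17*π/2.
  (u')² squared terms: (-8)²·∫sin(2x)² dx = 64·π/2 = 32*π;  (-2)²·∫cos(2x)² dx = 4·π/2 = 2*π.
  (u')² cross terms: 2·(-8)·(-2)·∫sin(2x)·cos(2x) dx = 32·(0) = 0.
  So ∫_0^π (u')² dx = 32*π + 2*π + 0 = 34*π.
||u||_{H^1}^2 = (17*π/2) + (34*π) = 85*π/2.


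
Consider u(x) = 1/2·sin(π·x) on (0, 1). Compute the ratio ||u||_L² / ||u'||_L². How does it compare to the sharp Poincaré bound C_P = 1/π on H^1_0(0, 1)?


||u||_L² / ||u'||_L² = 1/π = C_P.

u(x) = 1/2·sin(π·x), so u'(x) = π*cos(π*x)/2.
Writing u(x) = A·sin(kπx/L) with A = 1/2 and k = 1, use ∫_0^L sin²(kπx/L) dx = L/2 and ∫_0^L cos²(kπx/L) dx = L/2.
u² = 1/4·sin²(π·x) and (u')² = π^2/4·cos²(π·x), and each of sin², cos² integrates to L/2 = 1/2 over (0, 1).
∫_0^1 u² dx = 1/8, so ||u||_L² = sqrt(2)/4.
∫_0^1 (u')² dx = π^2/8, so ||u'||_L² = sqrt(2)*π/4.
Ratio ||u||_L² / ||u'||_L² = 1/π.
Sharp Poincaré constant on H^1_0(0, 1) is C_P = L/π = 1/π, achieved by sin(π·x).
This is the k = 1 eigenfunction (up to amplitude), so the ratio equals the sharp Poincaré constant exactly.


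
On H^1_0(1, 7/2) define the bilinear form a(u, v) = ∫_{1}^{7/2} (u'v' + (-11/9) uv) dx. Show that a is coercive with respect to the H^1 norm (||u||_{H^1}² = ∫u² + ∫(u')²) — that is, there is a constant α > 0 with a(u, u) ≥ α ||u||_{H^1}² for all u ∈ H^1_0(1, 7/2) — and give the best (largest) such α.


α = (-275 + 36*π^2)/(9*(25 + 4*π^2))

Coercivity of a(·,·) on H^1_0(1, 7/2) means a(u, u) ≥ α ||u||_{H^1}² for every u ∈ H^1_0.
The interval has length L = 5/2, and Poincaré/coercivity depend only on L. Here a(u, u) = ∫(u')² + (-11/9)·∫u².
Here c = -11/9 < 0 with |c| < (π/L)² = 4*π^2/25, so coercivity still holds. The condition a(u,u) ≥ α||u||_{H^1}² reads (1−α)∫(u')² ≥ (α−c)∫u². Any admissible α is ≤ 1 (rapidly oscillating u have ∫u²/∫(u')² → 0), and α = 1 would force 0 ≥ (1−c)∫u², impossible since c < 1; so 1−α > 0. By the sharp Poincaré inequality on H^1_0 of an interval of length L, ∫(u')² ≥ (π/L)²∫u² with equality for the first sine mode sin(π(x−x₀)/L) (x₀ the left endpoint), so the inequality holds for all u iff (1−α)(π/L)² ≥ α − c, i.e. α ≤ ((π/L)² + c)/((π/L)² + 1) = (1 + c(L/π)²)/(1 + (L/π)²). (Direct route, valid since c ≤ 0: Poincaré gives c∫u² ≥ c(L/π)²∫(u')², so a(u,u) ≥ (1 + c(L/π)²)∫(u')², while ||u||_{H^1}² ≤ (1 + (L/π)²)∫(u')²; dividing yields the same α.) With (π/L)² = 4*π^2/25 and c = -11/9, the largest admissible constant is α = ((π/L)² + c)/((π/L)² + 1).
Simplifying, α = (-275 + 36*π^2)/(9*(25 + 4*π^2)).


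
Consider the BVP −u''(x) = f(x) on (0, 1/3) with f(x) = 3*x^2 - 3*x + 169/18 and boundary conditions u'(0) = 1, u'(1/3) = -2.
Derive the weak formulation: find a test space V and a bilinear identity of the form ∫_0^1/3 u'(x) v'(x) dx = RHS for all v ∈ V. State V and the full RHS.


V = H^1(0, 1/3) (v unrestricted at boundary; u is determined up to an additive constant); weak form: ∫_0^1/3 u'v' dx = ∫_0^1/3 (3*x^2 - 3*x + 169/18) v dx − 2·v(1/3) − v(0) for all v ∈ V.

Multiply both sides by a test function v and integrate from 0 to 1/3:
  ∫_0^1/3 −u''(x) v(x) dx = ∫_0^1/3 f(x) v(x) dx.
Integrate the LHS by parts once:
  ∫_0^1/3 −u'' v dx = −[u'(x) v(x)]_0^1/3 + ∫_0^1/3 u'(x) v'(x) dx.
Thus ∫_0^1/3 u'(x) v'(x) dx = ∫_0^1/3 f(x) v(x) dx + [u'(x) v(x)]_0^1/3.
Choose V so that boundary terms are either known or forced to vanish.
u has inhomogeneous Neumann u'(0) = 1, u'(1/3) = -2. [u' v]_0^1/3 = (-2)·v(1/3) − (1)·v(0) = − 2·v(1/3) − v(0). Take V = H^1(0, 1/3); boundary term becomes part of RHS.
Weak formulation: find u (satisfying any essential BC) such that ∫_0^1/3 u'(x) v'(x) dx = ∫_0^1/3 f v dx − 2·v(1/3) − v(0) for all v ∈ V (Neumann data are natural BCs: they enter the RHS as boundary terms).
Substituting f(x) = 3*x^2 - 3*x + 169/18, the right-hand side is ∫_0^1/3 (3*x^2 - 3*x + 169/18) v dx − 2·v(1/3) − v(0).
Compatibility check (pure Neumann): taking v ≡ 1 ∈ V gives 0 = ∫_0^1/3 f dx + (-2) − (1), i.e. ∫_0^1/3 f dx must equal u'(0) − u'(1/3) = 3. Indeed ∫_0^1/3 (3*x^2 - 3*x + 169/18) dx = 3, so the data are compatible. The solution is then unique only up to an additive constant (fix it e.g. by requiring ∫_0^1/3 u dx = 0).


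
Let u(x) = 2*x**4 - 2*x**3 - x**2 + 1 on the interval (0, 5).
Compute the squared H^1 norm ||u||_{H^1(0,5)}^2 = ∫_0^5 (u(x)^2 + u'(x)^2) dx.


||u||_{H^1}^2 = 60541190/63

The H^1 norm (squared) on an interval (0, L) is
  ||u||_{H^1}^2 = ∫_0^L u(x)^2 dx + ∫_0^L u'(x)^2 dx.
Compute u'(x) = 8*x**3 - 6*x**2 - 2*x.
Then u(x)^2 = 4*x**8 - 8*x**7 + 4*x**5 + 5*x**4 - 4*x**3 - 2*x**2 + 1 and u'(x)^2 = 64*x**6 - 96*x**5 + 4*x**4 + 24*x**3 + 4*x**2.
Integrate each monomial from 0 to 5 using ∫_0^5 c·x^n dx = c·5^(n+1)/(n+1):
  ∫_0^5 u(x)^2 dx = ∫_0^5 (4*x^8 - 8*x^7 + 4*x^5 + 5*x^4 - 4*x^3 - 2*x^2 + 1) dx. Term by term:
    ∫_0^5 4*x^8 dx = 7812500/9;  ∫_0^5 -8*x^7 dx = -390625;  ∫_0^5 4*x^5 dx = 31250/3;
    ∫_0^5 5*x^4 dx = 3125;  ∫_0^5 -4*x^3 dx = -625;  ∫_0^5 -2*x^2 dx = -250/3;
    ∫_0^5 1 dx = 5.
  Sum: 7812500/9 − 390625 + 31250/3 + 3125 − 625 − 250/3 + 5 = 4412420/9.
  ∫_0^5 u'(x)^2 dx = ∫_0^5 (64*x^6 - 96*x^5 + 4*x^4 + 24*x^3 + 4*x^2) dx. Term by term:
    ∫_0^5 64*x^6 dx = 5000000/7;  ∫_0^5 -96*x^5 dx = -250000;  ∫_0^5 4*x^4 dx = 2500;
    ∫_0^5 24*x^3 dx = 3750;  ∫_0^5 4*x^2 dx = 500/3.
  Sum: 5000000/7 − 250000 + 2500 + 3750 + 500/3 = 9884750/21.
Adding: ||u||_{H^1}^2 = 4412420/9 + 9884750/21 = 60541190/63.


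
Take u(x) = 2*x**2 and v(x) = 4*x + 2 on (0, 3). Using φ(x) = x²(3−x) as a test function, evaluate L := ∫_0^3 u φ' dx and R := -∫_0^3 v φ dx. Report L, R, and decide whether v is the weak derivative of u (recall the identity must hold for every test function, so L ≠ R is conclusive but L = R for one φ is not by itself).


LHS = -243/5, RHS = -621/10. No, v is not the weak derivative of u.

u(x) = 2*x**2, classical derivative u'(x) = 4*x.
φ(x) = x²(3−x), so φ'(x) = 3*x*(2 - x).
Note φ(0) = φ(3) = 0, so the boundary term u·φ vanishes.
LHS = ∫_0^3 u(x) φ'(x) dx = ∫_0^3 (-6*x^4 + 12*x^3) dx. Term by term:
  ∫_0^3 -6*x^4 dx = -1458/5;  ∫_0^3 12*x^3 dx = 243.
Sum: -1458/5 + 243 = -243/5.
So LHS = -243/5.
∫_0^3 v(x) φ(x) dx = ∫_0^3 (-4*x^4 + 10*x^3 + 6*x^2) dx. Term by term:
  ∫_0^3 -4*x^4 dx = -972/5;  ∫_0^3 10*x^3 dx = 405/2;  ∫_0^3 6*x^2 dx = 54.
Sum: -972/5 + 405/2 + 54 = 621/10.
So RHS = -∫_0^3 v(x) φ(x) dx = -621/10.
LHS − RHS = 27/2 ≠ 0, so the identity fails.
(For a valid weak derivative the identity must hold for EVERY test function, in particular this one. The failure shows v is NOT the weak derivative of u.)
Correct weak derivative would be u'(x) = 4*x.


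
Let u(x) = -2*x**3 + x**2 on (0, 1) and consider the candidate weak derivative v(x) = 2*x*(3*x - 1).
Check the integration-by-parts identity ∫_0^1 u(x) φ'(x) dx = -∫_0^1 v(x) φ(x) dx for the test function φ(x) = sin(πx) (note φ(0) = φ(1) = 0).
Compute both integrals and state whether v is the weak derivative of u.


LHS = -24/π^3 + 4/π, RHS = -4/π + 24/π^3. No, v is not the weak derivative of u.

u(x) = -2*x**3 + x**2, classical derivative u'(x) = -6*x**2 + 2*x.
φ(x) = sin(πx), so φ'(x) = π*cos(π*x).
Note φ(0) = φ(1) = 0, so the boundary term u·φ vanishes.
LHS = ∫_0^1 u(x) φ'(x) dx = ∫_0^1 (-2*π*x^3*cos(π*x) + π*x^2*cos(π*x)) dx. Term by term:
  ∫_0^1 π*x^2*cos(π*x) dx = -2/π;  ∫_0^1 -2*π*x^3*cos(π*x) dx = -24/π^3 + 6/π.
Sum: -2/π + -24/π^3 + 6/π = -24/π^3 + 4/π.
So LHS = -24/π^3 + 4/π.
∫_0^1 v(x) φ(x) dx = ∫_0^1 (6*x^2*sin(π*x) - 2*x*sin(π*x)) dx. Term by term:
  ∫_0^1 -2*x*sin(π*x) dx = -2/π;  ∫_0^1 6*x^2*sin(π*x) dx = -24/π^3 + 6/π.
Sum: -2/π + -24/π^3 + 6/π = -24/π^3 + 4/π.
So RHS = -∫_0^1 v(x) φ(x) dx = -4/π + 24/π^3.
LHS − RHS = -48/π^3 + 8/π ≠ 0, so the identity fails.
(For a valid weak derivative the identity must hold for EVERY test function, in particular this one. The failure shows v is NOT the weak derivative of u.)
Correct weak derivative would be u'(x) = -6*x**2 + 2*x.


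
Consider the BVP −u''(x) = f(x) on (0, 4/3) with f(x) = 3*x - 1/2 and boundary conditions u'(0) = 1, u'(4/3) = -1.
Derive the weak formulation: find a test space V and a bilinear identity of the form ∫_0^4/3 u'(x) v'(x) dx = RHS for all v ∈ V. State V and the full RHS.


V = H^1(0, 4/3) (v unrestricted at boundary; u is determined up to an additive constant); weak form: ∫_0^4/3 u'v' dx = ∫_0^4/3 (3*x - 1/2) v dx − v(4/3) − v(0) for all v ∈ V.

Multiply both sides by a test function v and integrate from 0 to 4/3:
  ∫_0^4/3 −u''(x) v(x) dx = ∫_0^4/3 f(x) v(x) dx.
Integrate the LHS by parts once:
  ∫_0^4/3 −u'' v dx = −[u'(x) v(x)]_0^4/3 + ∫_0^4/3 u'(x) v'(x) dx.
Thus ∫_0^4/3 u'(x) v'(x) dx = ∫_0^4/3 f(x) v(x) dx + [u'(x) v(x)]_0^4/3.
Choose V so that boundary terms are either known or forced to vanish.
u has inhomogeneous Neumann u'(0) = 1, u'(4/3) = -1. [u' v]_0^4/3 = (-1)·v(4/3) − (1)·v(0) = − v(4/3) − v(0). Take V = H^1(0, 4/3); boundary term becomes part of RHS.
Weak formulation: find u (satisfying any essential BC) such that ∫_0^4/3 u'(x) v'(x) dx = ∫_0^4/3 f v dx − v(4/3) − v(0) for all v ∈ V (Neumann data are natural BCs: they enter the RHS as boundary terms).
Substituting f(x) = 3*x - 1/2, the right-hand side is ∫_0^4/3 (3*x - 1/2) v dx − v(4/3) − v(0).
Compatibility check (pure Neumann): taking v ≡ 1 ∈ V gives 0 = ∫_0^4/3 f dx + (-1) − (1), i.e. ∫_0^4/3 f dx must equal u'(0) − u'(4/3) = 2. Indeed ∫_0^4/3 (3*x - 1/2) dx = 2, so the data are compatible. The solution is then unique only up to an additive constant (fix it e.g. by requiring ∫_0^4/3 u dx = 0).


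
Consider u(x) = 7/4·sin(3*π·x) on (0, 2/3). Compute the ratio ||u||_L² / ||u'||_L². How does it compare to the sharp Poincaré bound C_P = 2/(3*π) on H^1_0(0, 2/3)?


||u||_L² / ||u'||_L² = 1/(3*π) < C_P = 2/(3*π).

u(x) = 7/4·sin(3*π·x), so u'(x) = 21*π*cos(3*π*x)/4.
Writing u(x) = A·sin(kπx/L) with A = 7/4 and k = 2, use ∫_0^L sin²(kπx/L) dx = L/2 and ∫_0^L cos²(kπx/L) dx = L/2.
u² = 49/16·sin²(3*π·x) and (u')² = 441*π^2/16·cos²(3*π·x), and each of sin², cos² integrates to L/2 = 1/3 over (0, 2/3).
∫_0^2/3 u² dx = 49/48, so ||u||_L² = 7*sqrt(3)/12.
∫_0^2/3 (u')² dx = 147*π^2/16, so ||u'||_L² = 7*sqrt(3)*π/4.
Ratio ||u||_L² / ||u'||_L² = 1/(3*π).
Sharp Poincaré constant on H^1_0(0, 2/3) is C_P = L/π = 2/(3*π), achieved by sin(3*π/2·x).
This is the k = 2 harmonic; the ratio L/(kπ) is strictly less than C_P = L/π, consistent with the sharp inequality ||u||_L² ≤ C_P ||u'||_L².


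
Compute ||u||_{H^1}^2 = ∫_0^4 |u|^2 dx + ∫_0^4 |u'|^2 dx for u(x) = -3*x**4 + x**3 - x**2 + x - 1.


||u||_{H^1}^2 = 18304968/35

The H^1 norm (squared) on an interval (0, L) is
  ||u||_{H^1}^2 = ∫_0^L u(x)^2 dx + ∫_0^L u'(x)^2 dx.
Compute u'(x) = -12*x**3 + 3*x**2 - 2*x + 1.
Then u(x)^2 = 9*x**8 - 6*x**7 + 7*x**6 - 8*x**5 + 9*x**4 - 4*x**3 + 3*x**2 - 2*x + 1 and u'(x)^2 = 144*x**6 - 72*x**5 + 57*x**4 - 36*x**3 + 10*x**2 - 4*x + 1.
Integrate each monomial from 0 to 4 using ∫_0^4 c·x^n dx = c·4^(n+1)/(n+1):
  ∫_0^4 u(x)^2 dx = ∫_0^4 (9*x^8 - 6*x^7 + 7*x^6 - 8*x^5 + 9*x^4 - 4*x^3 + 3*x^2 - 2*x + 1) dx. Term by term:
    ∫_0^4 9*x^8 dx = 262144;  ∫_0^4 -6*x^7 dx = -49152;  ∫_0^4 7*x^6 dx = 16384;
    ∫_0^4 -8*x^5 dx = -16384/3;  ∫_0^4 9*x^4 dx = 9216/5;  ∫_0^4 -4*x^3 dx = -256;
    ∫_0^4 3*x^2 dx = 64;  ∫_0^4 -2*x dx = -16;  ∫_0^4 1 dx = 4.
  Sum: 262144 − 49152 + 16384 − 16384/3 + 9216/5 − 256 + 64 − 16 + 4 = 3383308/15.
  ∫_0^4 u'(x)^2 dx = ∫_0^4 (144*x^6 - 72*x^5 + 57*x^4 - 36*x^3 + 10*x^2 - 4*x + 1) dx. Term by term:
    ∫_0^4 144*x^6 dx = 2359296/7;  ∫_0^4 -72*x^5 dx = -49152;  ∫_0^4 57*x^4 dx = 58368/5;
    ∫_0^4 -36*x^3 dx = -2304;  ∫_0^4 10*x^2 dx = 640/3;  ∫_0^4 -4*x dx = -32;
    ∫_0^4 1 dx = 4.
  Sum: 2359296/7 − 49152 + 58368/5 − 2304 + 640/3 − 32 + 4 = 31231748/105.
Adding: ||u||_{H^1}^2 = 3383308/15 + 31231748/105 = 18304968/35.


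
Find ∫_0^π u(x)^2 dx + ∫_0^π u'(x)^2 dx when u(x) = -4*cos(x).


||u||_{H^1(0,π)}^2 = 16*π

u'(x) = 4*sin(x).
Expand u² and (u')² and integrate term by term on (0, π), using: for integers n ≥ 1, ∫_0^π sin²(nx) dx = ∫_0^π cos²(nx) dx = π/2; for n ≠ n', ∫_0^π sin(nx)sin(n'x) dx = ∫_0^π cos(nx)cos(n'x) dx = 0; and by product-to-sum, ∫_0^π sin(nx)cos(n'x) dx = ½∫_0^π [sin((n+n')x) + sin((n−n')x)] dx, which is 0 when n+n' is even and 2n/(n²−n'²) when n+n' is odd (it need not vanish on (0, π)).
  u² squared terms: (-4)²·∫cos(x)² dx = 16·π/2 = 8*π.
  So ∫_0^π u² dx = 8*π.
  (u')² squared terms: (4)²·∫sin(x)² dx = 16·π/2 = 8*π.
  So ∫_0^π (u')² dx = 8*π.
||u||_{H^1}^2 = (8*π) + (8*π) = 16*π.


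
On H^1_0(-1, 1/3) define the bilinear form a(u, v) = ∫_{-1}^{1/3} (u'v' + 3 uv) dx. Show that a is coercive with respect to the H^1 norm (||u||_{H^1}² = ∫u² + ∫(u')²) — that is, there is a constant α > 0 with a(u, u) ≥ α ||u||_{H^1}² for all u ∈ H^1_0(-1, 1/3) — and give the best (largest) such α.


α = 1

Coercivity of a(·,·) on H^1_0(-1, 1/3) means a(u, u) ≥ α ||u||_{H^1}² for every u ∈ H^1_0.
The interval has length L = 4/3, and Poincaré/coercivity depend only on L. Here a(u, u) = ∫(u')² + (3)·∫u².
Here c = 3 ≥ 1, so a(u,u) = ∫(u')² + c∫u² ≥ ∫(u')² + ∫u² = ||u||_{H^1}², i.e. α = 1 works. No larger α is possible: a(u,u) ≥ α||u||_{H^1}² means (1−α)∫(u')² ≥ (α−c)∫u², and for the modes u_n = sin(nπ(x−x₀)/L) (x₀ the left endpoint) one has ∫u_n²/∫(u_n')² = (L/(nπ))² → 0, so a(u_n,u_n)/||u_n||_{H^1}² → 1. Hence the optimal constant is α = 1.
Therefore α = 1.
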